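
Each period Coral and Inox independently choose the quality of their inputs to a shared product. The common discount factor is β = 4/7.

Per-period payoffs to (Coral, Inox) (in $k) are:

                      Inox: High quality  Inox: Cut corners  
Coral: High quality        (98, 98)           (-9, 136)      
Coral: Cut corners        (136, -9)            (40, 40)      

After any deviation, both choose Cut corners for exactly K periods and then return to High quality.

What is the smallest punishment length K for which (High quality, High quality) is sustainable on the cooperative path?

2

IC: β(1−β^K)/(1−β) ≥ (136−98)/(98−40) = 19/29.
With β = 4/7: need 1 − β^K ≥ 19/29·(1−4/7)/(4/7), i.e. β^K ≤ 0.5086.
Since (4/7)^1 = 0.5714 and (4/7)^2 = 0.3265, the smallest such K is 2.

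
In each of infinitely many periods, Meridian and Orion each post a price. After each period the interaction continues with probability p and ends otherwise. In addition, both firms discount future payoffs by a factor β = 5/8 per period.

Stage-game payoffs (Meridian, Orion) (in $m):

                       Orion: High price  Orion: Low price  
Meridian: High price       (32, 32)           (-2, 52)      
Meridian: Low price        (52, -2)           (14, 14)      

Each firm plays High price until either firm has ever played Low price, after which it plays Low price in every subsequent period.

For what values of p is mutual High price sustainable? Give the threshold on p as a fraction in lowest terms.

16/19

Expected continuation weight on next period's payoff is β·p = 5/8·p, which plays the role of the discount factor.
Cooperation requires 5/8·p ≥ (52−32)/(52−14) = 10/19, hence p ≥ 16/19.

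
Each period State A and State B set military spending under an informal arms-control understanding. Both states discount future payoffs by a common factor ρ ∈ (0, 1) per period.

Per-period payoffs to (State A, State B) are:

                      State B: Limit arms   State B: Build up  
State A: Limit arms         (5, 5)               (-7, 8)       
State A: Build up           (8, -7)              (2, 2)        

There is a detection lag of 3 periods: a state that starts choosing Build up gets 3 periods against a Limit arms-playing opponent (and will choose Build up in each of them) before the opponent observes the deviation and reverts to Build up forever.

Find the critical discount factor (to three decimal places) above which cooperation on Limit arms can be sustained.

0.794

The best deviation is to choose Build up for all 3 undetected periods, earning 8 each, then 2 forever once detected.
Deviation value: 8(1−ρ^3)/(1−ρ) + 2ρ^3/(1−ρ); cooperation value: 5/(1−ρ).
IC: 5 ≥ 8(1−ρ^3) + 2ρ^3 = 8 − 6ρ^3.
So ρ^3 ≥ 3/6 = 1/2, giving ρ ≥ (1/2)^(1/3) ≈ 0.794.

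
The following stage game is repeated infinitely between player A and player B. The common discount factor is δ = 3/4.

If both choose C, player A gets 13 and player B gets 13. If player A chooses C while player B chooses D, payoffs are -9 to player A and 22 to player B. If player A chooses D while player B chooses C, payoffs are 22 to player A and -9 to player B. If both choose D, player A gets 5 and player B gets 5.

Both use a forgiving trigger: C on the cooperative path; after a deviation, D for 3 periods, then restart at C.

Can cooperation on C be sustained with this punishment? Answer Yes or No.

Comparing payoff streams over the 4 periods until play realigns: cooperate → 13(1+δ+…+δ^3); deviate → 22 + 5(δ+…+δ^3).
Cooperation is sustained iff (13−5)(δ+…+δ^3) ≥ 22−13.
δ+…+δ^3 = 3/4·(1−(3/4)^3)/(1−3/4) = 1.7344, and (22−13)/(13−5) = 1.1250.
1.7344 ≥ 1.1250, so cooperation is sustainable.

Yes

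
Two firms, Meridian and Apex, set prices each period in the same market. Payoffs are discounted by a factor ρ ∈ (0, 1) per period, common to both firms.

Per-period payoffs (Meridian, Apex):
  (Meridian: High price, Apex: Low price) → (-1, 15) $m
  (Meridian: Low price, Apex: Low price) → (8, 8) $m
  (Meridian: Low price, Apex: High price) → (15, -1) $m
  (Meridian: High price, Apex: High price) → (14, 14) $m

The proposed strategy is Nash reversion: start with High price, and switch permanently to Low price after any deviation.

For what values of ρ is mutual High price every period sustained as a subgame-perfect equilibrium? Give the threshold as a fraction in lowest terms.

14/(1−ρ) ≥ 15 + 8ρ/(1−ρ)
14 ≥ 15 − 7ρ
ρ ≥ 1/7.

1/7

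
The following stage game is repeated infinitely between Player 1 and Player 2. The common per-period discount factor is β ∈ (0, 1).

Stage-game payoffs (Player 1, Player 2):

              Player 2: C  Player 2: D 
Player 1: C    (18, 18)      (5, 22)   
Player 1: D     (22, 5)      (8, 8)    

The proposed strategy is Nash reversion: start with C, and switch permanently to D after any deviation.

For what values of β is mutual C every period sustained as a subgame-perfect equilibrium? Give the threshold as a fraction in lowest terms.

Under grim trigger the critical discount factor is (T−C)/(T−P) with T = 22, C = 18, P = 8.
β* = (22−18)/(22−8) = 4/14 = 2/7.

2/7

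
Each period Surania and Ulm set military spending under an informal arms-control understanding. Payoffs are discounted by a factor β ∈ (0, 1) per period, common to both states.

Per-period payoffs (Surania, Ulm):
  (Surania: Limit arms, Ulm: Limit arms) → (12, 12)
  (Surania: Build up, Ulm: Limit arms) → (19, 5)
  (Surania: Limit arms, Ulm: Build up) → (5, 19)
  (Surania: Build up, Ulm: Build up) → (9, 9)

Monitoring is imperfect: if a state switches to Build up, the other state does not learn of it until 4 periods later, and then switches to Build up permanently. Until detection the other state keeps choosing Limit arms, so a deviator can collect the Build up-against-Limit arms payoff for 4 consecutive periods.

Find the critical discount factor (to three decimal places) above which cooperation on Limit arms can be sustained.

0.915

Deviating for the 4 undetected periods gains 19−12 = 7 per period over cooperation, then loses 12−9 = 3 per period forever once punishment starts.
Gain: 7(1 + β + … + β^3); loss: 3·β^4/(1−β).
No profitable deviation ⇔ 7(1−β^4) ≤ 3·β^4, i.e. β^4 ≥ 7/(7+3) = 7/10.
Hence β ≥ (7/10)^(1/4) ≈ 0.915.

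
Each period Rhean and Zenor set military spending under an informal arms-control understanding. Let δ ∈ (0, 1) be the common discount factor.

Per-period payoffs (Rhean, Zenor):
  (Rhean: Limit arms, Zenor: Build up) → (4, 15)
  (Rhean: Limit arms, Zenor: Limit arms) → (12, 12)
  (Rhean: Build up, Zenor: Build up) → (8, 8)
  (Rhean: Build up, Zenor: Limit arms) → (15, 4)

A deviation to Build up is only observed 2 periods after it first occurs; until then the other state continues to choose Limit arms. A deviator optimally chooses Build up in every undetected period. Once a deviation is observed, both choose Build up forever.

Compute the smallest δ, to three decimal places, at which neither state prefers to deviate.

A deviator earns 15 for 2 periods, then 8 forever; cooperating earns 12 forever. Multiplying the IC by (1−δ):
12 ≥ 15(1−δ^2) + 8δ^2, so 7·δ^2 ≥ 3 and δ^2 ≥ 3/7.
δ ≥ (3/7)^(1/2) ≈ 0.655.

0.655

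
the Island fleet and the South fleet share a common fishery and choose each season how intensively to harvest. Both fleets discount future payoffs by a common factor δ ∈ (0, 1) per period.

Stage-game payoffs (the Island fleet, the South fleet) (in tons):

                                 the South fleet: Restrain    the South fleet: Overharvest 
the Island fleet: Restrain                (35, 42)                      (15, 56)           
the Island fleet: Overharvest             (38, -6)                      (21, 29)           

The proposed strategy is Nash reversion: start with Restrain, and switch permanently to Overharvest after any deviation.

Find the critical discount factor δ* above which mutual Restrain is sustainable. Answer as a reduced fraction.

For the Island fleet: deviation gain 38−35 = 3, per-period punishment loss 35−21 = 14. IC gives δ ≥ 3/17.
For the South fleet: gain 14, loss 13 per period, so δ ≥ 14/27.
The tighter constraint is the South fleet's, so cooperation needs δ ≥ 14/27.

14/27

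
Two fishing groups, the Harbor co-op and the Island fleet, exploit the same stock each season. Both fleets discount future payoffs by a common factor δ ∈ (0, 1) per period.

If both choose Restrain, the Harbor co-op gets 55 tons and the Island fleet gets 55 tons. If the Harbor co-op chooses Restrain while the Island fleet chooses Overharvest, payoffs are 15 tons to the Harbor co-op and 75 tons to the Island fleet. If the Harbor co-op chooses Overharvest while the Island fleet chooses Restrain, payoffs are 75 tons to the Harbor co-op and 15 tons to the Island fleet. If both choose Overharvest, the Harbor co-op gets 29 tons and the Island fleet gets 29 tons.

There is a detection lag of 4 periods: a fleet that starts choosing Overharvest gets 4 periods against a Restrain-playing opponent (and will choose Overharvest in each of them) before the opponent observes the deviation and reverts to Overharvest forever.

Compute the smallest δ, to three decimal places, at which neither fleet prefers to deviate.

0.812

A deviator earns 75 for 4 periods, then 29 forever; cooperating earns 55 forever. Multiplying the IC by (1−δ):
55 ≥ 75(1−δ^4) + 29δ^4, so 46·δ^4 ≥ 20 and δ^4 ≥ 10/23.
δ ≥ (10/23)^(1/4) ≈ 0.812.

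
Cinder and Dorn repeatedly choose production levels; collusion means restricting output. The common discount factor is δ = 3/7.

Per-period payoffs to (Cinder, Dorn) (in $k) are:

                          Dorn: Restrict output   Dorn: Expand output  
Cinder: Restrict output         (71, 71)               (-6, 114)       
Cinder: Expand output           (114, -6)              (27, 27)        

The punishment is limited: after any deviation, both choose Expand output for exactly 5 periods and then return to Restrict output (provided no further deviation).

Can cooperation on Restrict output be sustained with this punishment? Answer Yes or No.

No

Comparing payoff streams over the 6 periods until play realigns: cooperate → 71(1+δ+…+δ^5); deviate → 114 + 27(δ+…+δ^5).
Cooperation is sustained iff (71−27)(δ+…+δ^5) ≥ 114−71.
δ+…+δ^5 = 3/7·(1−(3/7)^5)/(1−3/7) = 0.7392, and (114−71)/(71−27) = 0.9773.
0.7392 < 0.9773, so cooperation is not sustainable.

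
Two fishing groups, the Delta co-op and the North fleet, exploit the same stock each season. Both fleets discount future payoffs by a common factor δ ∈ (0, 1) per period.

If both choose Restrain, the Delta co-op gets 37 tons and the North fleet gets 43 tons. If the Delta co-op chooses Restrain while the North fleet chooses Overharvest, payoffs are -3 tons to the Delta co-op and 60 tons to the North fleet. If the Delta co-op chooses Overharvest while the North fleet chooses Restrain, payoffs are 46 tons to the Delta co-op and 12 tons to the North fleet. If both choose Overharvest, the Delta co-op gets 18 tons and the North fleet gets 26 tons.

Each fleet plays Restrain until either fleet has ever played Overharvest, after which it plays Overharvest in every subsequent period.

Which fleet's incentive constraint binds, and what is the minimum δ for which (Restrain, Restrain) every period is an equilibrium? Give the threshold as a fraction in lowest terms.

the Delta co-op: cooperation gives 37 each period; deviation gives 46 once then 18 forever.
  37/(1−δ) ≥ 46 + 18δ/(1−δ) ⇒ δ ≥ 9/28.
the North fleet: cooperation gives 43 each period; deviation gives 60 once then 26 forever.
  δ ≥ 17/34 = 1/2.
Both must hold, so the binding constraint is the North fleet's: δ ≥ 1/2.

the North fleet; δ ≥ 1/2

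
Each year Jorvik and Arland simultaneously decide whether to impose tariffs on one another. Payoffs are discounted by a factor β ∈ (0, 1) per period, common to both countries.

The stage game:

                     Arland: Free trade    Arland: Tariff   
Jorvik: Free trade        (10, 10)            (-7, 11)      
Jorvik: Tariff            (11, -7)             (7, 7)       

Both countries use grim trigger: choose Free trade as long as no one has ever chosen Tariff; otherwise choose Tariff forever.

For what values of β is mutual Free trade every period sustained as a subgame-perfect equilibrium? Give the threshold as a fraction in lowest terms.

One-period gain from deviating is 11 − 10 = 1. The loss is 10 − 7 = 3 in every subsequent period, with present value 3·β/(1−β).
Deviation is unprofitable when 3·β/(1−β) ≥ 1, i.e. β/(1−β) ≥ 1/3.
Equivalently β ≥ 1/(1+3) = 1/4.

1/4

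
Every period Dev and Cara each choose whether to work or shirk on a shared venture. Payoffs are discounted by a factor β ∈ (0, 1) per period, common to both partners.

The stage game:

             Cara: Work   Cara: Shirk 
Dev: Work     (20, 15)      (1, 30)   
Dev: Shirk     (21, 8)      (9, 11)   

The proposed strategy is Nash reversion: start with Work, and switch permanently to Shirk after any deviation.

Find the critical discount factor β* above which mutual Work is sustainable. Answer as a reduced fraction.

15/19

Dev's threshold: (21−20)/(21−9) = 1/12.
Cara's threshold: (30−15)/(30−11) = 15/19.
1/12 < 15/19, so Cara binds and β* = 15/19.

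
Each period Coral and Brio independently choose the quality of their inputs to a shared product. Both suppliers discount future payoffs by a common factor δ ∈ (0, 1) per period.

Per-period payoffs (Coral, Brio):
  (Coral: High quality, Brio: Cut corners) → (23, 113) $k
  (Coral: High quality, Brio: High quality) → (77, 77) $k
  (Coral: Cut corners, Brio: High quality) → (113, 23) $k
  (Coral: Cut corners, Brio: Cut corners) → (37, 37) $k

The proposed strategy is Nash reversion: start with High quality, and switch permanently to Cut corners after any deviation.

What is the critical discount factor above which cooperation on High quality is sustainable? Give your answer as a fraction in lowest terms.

One-period gain from deviating is 113 − 77 = 36. The loss is 77 − 37 = 40 in every subsequent period, with present value 40·δ/(1−δ).
Deviation is unprofitable when 40·δ/(1−δ) ≥ 36, i.e. δ/(1−δ) ≥ 9/10.
Equivalently δ ≥ 36/(36+40) = 9/19.

9/19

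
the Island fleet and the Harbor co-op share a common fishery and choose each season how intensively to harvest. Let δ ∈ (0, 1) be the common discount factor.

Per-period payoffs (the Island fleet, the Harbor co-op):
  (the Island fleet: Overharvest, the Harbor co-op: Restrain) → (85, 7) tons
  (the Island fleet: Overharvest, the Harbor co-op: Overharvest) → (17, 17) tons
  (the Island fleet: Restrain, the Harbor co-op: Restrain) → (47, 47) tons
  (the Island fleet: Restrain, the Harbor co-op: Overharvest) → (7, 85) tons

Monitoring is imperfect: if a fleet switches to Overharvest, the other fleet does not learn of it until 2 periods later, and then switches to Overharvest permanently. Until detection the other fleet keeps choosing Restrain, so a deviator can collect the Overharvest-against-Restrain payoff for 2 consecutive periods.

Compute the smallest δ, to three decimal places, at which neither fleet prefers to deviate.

A deviator earns 85 for 2 periods, then 17 forever; cooperating earns 47 forever. Multiplying the IC by (1−δ):
47 ≥ 85(1−δ^2) + 17δ^2, so 68·δ^2 ≥ 38 and δ^2 ≥ 19/34.
δ ≥ (19/34)^(1/2) ≈ 0.748.

0.748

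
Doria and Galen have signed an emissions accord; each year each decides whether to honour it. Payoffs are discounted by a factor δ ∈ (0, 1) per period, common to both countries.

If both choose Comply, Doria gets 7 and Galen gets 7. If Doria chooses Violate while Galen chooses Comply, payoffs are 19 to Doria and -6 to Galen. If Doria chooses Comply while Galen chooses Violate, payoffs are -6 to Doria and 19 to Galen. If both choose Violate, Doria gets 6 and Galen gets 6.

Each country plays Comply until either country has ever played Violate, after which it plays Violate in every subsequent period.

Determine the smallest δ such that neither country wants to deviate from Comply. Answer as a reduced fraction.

Cooperation forever yields 7 each period: 7/(1−δ).
Deviating yields 19 once, then 6 forever: 19 + 6δ/(1−δ).
No profitable deviation requires 7/(1−δ) ≥ 19 + 6δ/(1−δ).
Multiplying by (1−δ): 7 ≥ 19(1−δ) + 6δ = 19 − 13δ.
So 13δ ≥ 12, i.e. δ ≥ 12/13.

12/13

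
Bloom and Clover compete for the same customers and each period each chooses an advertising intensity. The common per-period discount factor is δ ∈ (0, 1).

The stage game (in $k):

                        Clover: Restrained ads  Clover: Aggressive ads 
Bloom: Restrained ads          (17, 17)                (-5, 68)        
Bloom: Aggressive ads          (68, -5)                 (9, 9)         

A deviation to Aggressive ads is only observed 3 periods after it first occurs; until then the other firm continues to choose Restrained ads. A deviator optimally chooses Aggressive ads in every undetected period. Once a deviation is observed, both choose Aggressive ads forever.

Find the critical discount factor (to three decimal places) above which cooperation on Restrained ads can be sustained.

A deviator earns 68 for 3 periods, then 9 forever; cooperating earns 17 forever. Multiplying the IC by (1−δ):
17 ≥ 68(1−δ^3) + 9δ^3, so 59·δ^3 ≥ 51 and δ^3 ≥ 51/59.
δ ≥ (51/59)^(1/3) ≈ 0.953.

0.953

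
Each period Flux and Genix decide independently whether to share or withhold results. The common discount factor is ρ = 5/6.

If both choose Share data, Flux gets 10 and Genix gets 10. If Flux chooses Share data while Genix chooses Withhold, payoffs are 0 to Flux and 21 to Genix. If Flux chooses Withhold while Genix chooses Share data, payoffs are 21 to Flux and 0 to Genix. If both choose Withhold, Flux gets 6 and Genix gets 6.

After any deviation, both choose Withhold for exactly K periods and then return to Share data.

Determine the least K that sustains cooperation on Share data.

5

No profitable deviation requires (10−6)(ρ+…+ρ^K) ≥ 21−10, i.e. ρ+…+ρ^K ≥ 11/4 ≈ 2.7500.
With ρ = 5/6, the partial sums are K=1: 0.8333, K=2: 1.5278, K=3: 2.1065, K=4: 2.5887, K=5: 2.9906.
K = 5 is the first length at which the sum reaches 2.7500.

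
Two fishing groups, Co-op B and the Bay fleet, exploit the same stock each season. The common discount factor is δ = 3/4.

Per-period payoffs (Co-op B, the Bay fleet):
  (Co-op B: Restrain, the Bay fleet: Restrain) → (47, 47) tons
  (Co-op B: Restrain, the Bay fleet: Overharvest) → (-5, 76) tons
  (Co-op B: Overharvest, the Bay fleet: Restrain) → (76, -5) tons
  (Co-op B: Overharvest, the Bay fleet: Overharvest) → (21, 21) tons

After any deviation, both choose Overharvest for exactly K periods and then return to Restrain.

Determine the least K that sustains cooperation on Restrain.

Need Σ_{k=1}^{K} δ^k ≥ (76−47)/(47−21) = 1.1154 at δ = 3/4.
At K = 1 the sum is 0.7500 < 1.1154; at K = 2 it is 1.3125 ≥ 1.1154.
So the minimum punishment length is K = 2.

2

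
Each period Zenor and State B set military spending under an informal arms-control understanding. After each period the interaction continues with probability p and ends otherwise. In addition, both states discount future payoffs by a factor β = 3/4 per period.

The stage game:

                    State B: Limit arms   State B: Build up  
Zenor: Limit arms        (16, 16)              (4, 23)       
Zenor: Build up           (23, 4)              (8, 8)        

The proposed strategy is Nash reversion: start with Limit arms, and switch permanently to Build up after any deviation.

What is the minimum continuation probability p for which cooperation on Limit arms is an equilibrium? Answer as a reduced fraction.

With continuation probability p and discount β, the effective per-period discount factor is βp.
Grim-trigger IC: βp ≥ (23−16)/(23−8) = 7/15.
So p ≥ (7/15)/(3/4) = 28/45.

28/45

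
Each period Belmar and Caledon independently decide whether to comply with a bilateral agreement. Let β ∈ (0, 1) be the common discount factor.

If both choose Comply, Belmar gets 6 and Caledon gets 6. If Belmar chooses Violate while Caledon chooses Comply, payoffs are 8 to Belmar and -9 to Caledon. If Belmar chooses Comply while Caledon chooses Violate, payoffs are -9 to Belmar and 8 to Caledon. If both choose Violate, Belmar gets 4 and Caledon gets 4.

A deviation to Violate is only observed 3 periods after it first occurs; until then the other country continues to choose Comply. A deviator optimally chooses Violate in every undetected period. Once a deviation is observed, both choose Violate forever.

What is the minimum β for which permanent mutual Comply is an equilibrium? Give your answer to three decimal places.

0.794

The best deviation is to choose Violate for all 3 undetected periods, earning 8 each, then 4 forever once detected.
Deviation value: 8(1−β^3)/(1−β) + 4β^3/(1−β); cooperation value: 6/(1−β).
IC: 6 ≥ 8(1−β^3) + 4β^3 = 8 − 4β^3.
So β^3 ≥ 2/4 = 1/2, giving β ≥ (1/2)^(1/3) ≈ 0.794.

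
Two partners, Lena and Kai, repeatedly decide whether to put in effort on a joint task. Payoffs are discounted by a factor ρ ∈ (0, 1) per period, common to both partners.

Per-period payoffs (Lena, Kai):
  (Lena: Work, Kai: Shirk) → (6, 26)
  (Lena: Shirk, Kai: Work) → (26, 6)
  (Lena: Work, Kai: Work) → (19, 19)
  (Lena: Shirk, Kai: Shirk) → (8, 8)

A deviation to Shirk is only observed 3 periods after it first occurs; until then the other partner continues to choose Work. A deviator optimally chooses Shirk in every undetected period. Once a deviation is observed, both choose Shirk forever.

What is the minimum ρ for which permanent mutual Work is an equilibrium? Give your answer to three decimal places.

0.730

A deviator earns 26 for 3 periods, then 8 forever; cooperating earns 19 forever. Multiplying the IC by (1−ρ):
19 ≥ 26(1−ρ^3) + 8ρ^3, so 18·ρ^3 ≥ 7 and ρ^3 ≥ 7/18.
ρ ≥ (7/18)^(1/3) ≈ 0.730.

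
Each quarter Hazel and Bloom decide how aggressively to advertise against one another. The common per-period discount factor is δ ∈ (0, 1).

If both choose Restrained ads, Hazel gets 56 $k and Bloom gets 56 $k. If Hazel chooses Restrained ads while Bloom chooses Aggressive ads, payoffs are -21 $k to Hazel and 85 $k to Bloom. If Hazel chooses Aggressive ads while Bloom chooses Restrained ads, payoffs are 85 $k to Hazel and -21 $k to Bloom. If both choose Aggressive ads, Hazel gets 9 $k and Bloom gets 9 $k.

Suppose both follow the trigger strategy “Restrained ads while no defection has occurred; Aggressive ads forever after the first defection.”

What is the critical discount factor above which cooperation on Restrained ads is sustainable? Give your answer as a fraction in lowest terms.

56/(1−δ) ≥ 85 + 9δ/(1−δ)
56 ≥ 85 − 76δ
δ ≥ 29/76.

29/76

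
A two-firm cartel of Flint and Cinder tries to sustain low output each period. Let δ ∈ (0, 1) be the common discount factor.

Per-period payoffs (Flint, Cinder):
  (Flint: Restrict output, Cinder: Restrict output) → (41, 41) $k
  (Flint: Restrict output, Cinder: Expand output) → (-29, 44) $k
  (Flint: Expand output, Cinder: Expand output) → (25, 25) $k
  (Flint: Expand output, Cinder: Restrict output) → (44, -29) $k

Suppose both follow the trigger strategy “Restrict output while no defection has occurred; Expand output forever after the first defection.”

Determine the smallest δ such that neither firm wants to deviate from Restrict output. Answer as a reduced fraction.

Cooperation forever yields 41 each period: 41/(1−δ).
Deviating yields 44 once, then 25 forever: 44 + 25δ/(1−δ).
No profitable deviation requires 41/(1−δ) ≥ 44 + 25δ/(1−δ).
Multiplying by (1−δ): 41 ≥ 44(1−δ) + 25δ = 44 − 19δ.
So 19δ ≥ 3, i.e. δ ≥ 3/19.

3/19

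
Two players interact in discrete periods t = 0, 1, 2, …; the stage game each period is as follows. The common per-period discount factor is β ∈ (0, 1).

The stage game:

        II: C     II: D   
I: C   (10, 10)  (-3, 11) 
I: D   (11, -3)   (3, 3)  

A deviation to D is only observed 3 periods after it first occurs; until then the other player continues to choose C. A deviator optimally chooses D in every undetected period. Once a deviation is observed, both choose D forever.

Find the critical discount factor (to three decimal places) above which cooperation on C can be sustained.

Deviating for the 3 undetected periods gains 11−10 = 1 per period over cooperation, then loses 10−3 = 7 per period forever once punishment starts.
Gain: 1(1 + β + … + β^2); loss: 7·β^3/(1−β).
No profitable deviation ⇔ 1(1−β^3) ≤ 7·β^3, i.e. β^3 ≥ 1/(1+7) = 1/8.
Hence β ≥ (1/8)^(1/3) ≈ 0.500.

0.500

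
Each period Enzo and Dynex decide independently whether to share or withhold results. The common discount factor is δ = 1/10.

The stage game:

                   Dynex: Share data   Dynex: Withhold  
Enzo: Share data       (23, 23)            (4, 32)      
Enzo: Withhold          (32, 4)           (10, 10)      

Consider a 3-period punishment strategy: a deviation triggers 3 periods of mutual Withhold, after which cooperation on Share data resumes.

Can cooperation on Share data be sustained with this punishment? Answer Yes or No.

No

IC: δ+…+δ^3 ≥ (32−23)/(23−10) = 9/13.
At δ = 1/10: partial sum = 0.1110 < 0.6923. Cooperation not sustainable.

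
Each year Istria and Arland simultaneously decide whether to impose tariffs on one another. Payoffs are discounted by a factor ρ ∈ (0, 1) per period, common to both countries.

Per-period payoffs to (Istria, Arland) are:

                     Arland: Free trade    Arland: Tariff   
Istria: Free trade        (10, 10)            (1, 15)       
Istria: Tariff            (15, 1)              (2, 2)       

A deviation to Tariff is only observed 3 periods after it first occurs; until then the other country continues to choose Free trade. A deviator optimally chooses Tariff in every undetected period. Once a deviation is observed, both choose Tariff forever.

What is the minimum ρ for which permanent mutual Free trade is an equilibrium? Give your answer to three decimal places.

A deviator earns 15 for 3 periods, then 2 forever; cooperating earns 10 forever. Multiplying the IC by (1−ρ):
10 ≥ 15(1−ρ^3) + 2ρ^3, so 13·ρ^3 ≥ 5 and ρ^3 ≥ 5/13.
ρ ≥ (5/13)^(1/3) ≈ 0.727.

0.727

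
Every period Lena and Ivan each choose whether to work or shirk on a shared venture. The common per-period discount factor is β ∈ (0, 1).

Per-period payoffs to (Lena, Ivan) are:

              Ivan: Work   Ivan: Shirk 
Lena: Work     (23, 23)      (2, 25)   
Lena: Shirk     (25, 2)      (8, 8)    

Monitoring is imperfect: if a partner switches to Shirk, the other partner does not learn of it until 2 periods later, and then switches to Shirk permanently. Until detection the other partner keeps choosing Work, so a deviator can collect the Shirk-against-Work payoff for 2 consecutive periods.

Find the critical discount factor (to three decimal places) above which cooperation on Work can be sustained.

0.343

A deviator earns 25 for 2 periods, then 8 forever; cooperating earns 23 forever. Multiplying the IC by (1−β):
23 ≥ 25(1−β^2) + 8β^2, so 17·β^2 ≥ 2 and β^2 ≥ 2/17.
β ≥ (2/17)^(1/2) ≈ 0.343.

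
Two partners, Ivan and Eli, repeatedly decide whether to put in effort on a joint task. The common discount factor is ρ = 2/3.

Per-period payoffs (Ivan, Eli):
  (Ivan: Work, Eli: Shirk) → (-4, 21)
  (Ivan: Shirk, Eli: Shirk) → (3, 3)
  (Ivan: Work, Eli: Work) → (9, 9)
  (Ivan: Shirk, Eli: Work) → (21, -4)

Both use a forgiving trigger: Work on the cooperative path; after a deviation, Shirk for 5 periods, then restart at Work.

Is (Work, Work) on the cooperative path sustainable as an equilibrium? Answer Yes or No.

No

IC: ρ+…+ρ^5 ≥ (21−9)/(9−3) = 2.
At ρ = 2/3: partial sum = 1.7366 < 2.0000. Cooperation not sustainable.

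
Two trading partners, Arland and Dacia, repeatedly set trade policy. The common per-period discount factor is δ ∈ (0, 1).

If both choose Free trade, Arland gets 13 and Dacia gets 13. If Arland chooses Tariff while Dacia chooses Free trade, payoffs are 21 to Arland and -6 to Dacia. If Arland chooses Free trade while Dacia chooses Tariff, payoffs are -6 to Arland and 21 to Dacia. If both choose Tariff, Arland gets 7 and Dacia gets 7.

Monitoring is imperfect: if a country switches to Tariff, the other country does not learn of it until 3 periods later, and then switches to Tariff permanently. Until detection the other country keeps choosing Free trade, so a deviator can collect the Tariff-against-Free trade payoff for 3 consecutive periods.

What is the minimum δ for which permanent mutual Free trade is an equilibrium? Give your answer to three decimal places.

0.830

Deviating for the 3 undetected periods gains 21−13 = 8 per period over cooperation, then loses 13−7 = 6 per period forever once punishment starts.
Gain: 8(1 + δ + … + δ^2); loss: 6·δ^3/(1−δ).
No profitable deviation ⇔ 8(1−δ^3) ≤ 6·δ^3, i.e. δ^3 ≥ 8/(8+6) = 4/7.
Hence δ ≥ (4/7)^(1/3) ≈ 0.830.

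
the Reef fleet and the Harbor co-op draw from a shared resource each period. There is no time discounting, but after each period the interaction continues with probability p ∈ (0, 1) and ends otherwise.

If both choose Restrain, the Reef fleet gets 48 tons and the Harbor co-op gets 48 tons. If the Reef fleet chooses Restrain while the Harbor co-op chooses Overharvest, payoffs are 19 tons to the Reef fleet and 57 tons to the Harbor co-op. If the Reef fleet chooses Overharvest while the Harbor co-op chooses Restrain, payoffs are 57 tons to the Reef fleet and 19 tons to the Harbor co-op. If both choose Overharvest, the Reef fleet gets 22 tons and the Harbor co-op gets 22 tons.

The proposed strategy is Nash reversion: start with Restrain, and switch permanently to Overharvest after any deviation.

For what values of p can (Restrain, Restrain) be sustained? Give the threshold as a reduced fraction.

9/35

Expected cooperation value is 48 + p·48 + p²·48 + … = 48/(1−p); deviation gives 57 + p·22/(1−p).
48 ≥ 57(1−p) + 22p ⇒ 35p ≥ 9 ⇒ p ≥ 9/35.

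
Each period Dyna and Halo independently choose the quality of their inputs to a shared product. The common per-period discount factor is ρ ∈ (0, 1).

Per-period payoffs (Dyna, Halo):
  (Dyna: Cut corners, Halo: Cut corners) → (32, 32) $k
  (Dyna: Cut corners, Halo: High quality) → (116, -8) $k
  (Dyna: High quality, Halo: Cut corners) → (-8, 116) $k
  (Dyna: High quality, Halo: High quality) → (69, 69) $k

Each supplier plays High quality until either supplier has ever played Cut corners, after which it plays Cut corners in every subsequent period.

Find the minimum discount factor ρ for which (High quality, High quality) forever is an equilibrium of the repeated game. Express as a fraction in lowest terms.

47/84

69/(1−ρ) ≥ 116 + 32ρ/(1−ρ)
69 ≥ 116 − 84ρ
ρ ≥ 47/84.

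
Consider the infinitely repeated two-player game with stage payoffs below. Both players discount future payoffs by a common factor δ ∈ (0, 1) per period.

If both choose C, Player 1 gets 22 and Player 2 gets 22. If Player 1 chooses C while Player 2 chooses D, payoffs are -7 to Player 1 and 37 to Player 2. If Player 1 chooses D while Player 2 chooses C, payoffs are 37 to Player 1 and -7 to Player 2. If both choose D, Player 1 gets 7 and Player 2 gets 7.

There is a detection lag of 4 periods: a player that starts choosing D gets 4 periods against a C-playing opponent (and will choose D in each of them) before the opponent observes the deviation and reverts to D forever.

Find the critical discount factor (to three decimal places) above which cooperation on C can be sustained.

Deviating for the 4 undetected periods gains 37−22 = 15 per period over cooperation, then loses 22−7 = 15 per period forever once punishment starts.
Gain: 15(1 + δ + … + δ^3); loss: 15·δ^4/(1−δ).
No profitable deviation ⇔ 15(1−δ^4) ≤ 15·δ^4, i.e. δ^4 ≥ 15/(15+15) = 1/2.
Hence δ ≥ (1/2)^(1/4) ≈ 0.841.

0.841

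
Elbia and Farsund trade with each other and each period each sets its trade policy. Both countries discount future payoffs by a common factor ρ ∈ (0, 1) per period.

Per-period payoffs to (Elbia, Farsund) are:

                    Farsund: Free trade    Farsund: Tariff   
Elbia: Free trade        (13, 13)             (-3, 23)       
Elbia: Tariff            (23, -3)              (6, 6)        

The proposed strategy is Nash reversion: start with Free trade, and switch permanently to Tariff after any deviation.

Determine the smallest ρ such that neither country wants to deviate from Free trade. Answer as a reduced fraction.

13/(1−ρ) ≥ 23 + 6ρ/(1−ρ)
13 ≥ 23 − 17ρ
ρ ≥ 10/17.

10/17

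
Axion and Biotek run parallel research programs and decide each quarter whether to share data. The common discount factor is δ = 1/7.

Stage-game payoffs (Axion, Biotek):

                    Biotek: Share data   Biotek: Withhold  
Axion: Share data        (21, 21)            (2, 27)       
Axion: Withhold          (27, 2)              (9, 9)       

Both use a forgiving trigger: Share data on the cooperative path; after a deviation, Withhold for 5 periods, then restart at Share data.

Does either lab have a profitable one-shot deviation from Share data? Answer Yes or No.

Yes

Comparing payoff streams over the 6 periods until play realigns: cooperate → 21(1+δ+…+δ^5); deviate → 27 + 9(δ+…+δ^5).
Cooperation is sustained iff (21−9)(δ+…+δ^5) ≥ 27−21.
δ+…+δ^5 = 1/7·(1−(1/7)^5)/(1−1/7) = 0.1667, and (27−21)/(21−9) = 0.5000.
0.1667 < 0.5000, so cooperation is not sustainable.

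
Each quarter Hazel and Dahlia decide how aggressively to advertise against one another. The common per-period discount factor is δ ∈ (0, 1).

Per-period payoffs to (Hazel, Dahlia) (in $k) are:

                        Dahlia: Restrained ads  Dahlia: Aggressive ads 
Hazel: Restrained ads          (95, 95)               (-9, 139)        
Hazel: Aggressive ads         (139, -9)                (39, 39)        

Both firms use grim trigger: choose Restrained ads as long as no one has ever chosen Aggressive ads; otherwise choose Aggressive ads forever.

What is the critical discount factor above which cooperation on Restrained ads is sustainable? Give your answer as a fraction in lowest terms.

11/25

One-period gain from deviating is 139 − 95 = 44. The loss is 95 − 39 = 56 in every subsequent period, with present value 56·δ/(1−δ).
Deviation is unprofitable when 56·δ/(1−δ) ≥ 44, i.e. δ/(1−δ) ≥ 11/14.
Equivalently δ ≥ 44/(44+56) = 11/25.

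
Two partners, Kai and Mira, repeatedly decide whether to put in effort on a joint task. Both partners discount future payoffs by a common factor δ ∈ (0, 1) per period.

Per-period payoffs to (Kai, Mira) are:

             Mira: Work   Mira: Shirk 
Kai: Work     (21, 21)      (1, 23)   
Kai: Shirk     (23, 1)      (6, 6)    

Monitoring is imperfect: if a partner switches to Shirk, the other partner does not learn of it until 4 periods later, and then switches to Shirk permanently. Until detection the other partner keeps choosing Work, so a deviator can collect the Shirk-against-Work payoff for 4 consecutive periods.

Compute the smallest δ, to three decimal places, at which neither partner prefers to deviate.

The best deviation is to choose Shirk for all 4 undetected periods, earning 23 each, then 6 forever once detected.
Deviation value: 23(1−δ^4)/(1−δ) + 6δ^4/(1−δ); cooperation value: 21/(1−δ).
IC: 21 ≥ 23(1−δ^4) + 6δ^4 = 23 − 17δ^4.
So δ^4 ≥ 2/17, giving δ ≥ (2/17)^(1/4) ≈ 0.586.

0.586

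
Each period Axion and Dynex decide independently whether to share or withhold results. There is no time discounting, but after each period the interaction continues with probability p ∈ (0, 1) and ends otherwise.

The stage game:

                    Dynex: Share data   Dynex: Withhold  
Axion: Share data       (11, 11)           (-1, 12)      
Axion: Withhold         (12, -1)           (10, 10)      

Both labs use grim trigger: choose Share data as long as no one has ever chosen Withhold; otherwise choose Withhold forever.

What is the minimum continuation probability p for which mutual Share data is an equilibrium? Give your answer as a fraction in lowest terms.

1/2

Expected cooperation value is 11 + p·11 + p²·11 + … = 11/(1−p); deviation gives 12 + p·10/(1−p).
11 ≥ 12(1−p) + 10p ⇒ 2p ≥ 1 ⇒ p ≥ 1/2.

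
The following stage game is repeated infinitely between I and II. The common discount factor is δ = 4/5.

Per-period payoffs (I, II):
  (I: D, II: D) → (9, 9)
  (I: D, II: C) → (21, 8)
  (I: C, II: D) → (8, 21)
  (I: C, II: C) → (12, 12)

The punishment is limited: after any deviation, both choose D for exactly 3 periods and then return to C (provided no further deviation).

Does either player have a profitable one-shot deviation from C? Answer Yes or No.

Yes

Comparing payoff streams over the 4 periods until play realigns: cooperate → 12(1+δ+…+δ^3); deviate → 21 + 9(δ+…+δ^3).
Cooperation is sustained iff (12−9)(δ+…+δ^3) ≥ 21−12.
δ+…+δ^3 = 4/5·(1−(4/5)^3)/(1−4/5) = 1.9520, and (21−12)/(12−9) = 3.0000.
1.9520 < 3.0000, so cooperation is not sustainable.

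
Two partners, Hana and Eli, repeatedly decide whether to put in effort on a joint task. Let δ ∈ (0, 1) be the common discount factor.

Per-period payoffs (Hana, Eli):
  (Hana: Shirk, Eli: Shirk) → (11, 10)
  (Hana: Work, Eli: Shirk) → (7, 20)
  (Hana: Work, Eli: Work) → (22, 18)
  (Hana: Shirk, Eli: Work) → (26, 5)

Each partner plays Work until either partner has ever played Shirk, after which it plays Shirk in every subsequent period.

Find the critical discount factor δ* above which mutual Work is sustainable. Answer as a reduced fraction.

4/15

Hana: cooperation gives 22 each period; deviation gives 26 once then 11 forever.
  22/(1−δ) ≥ 26 + 11δ/(1−δ) ⇒ δ ≥ 4/15.
Eli: cooperation gives 18 each period; deviation gives 20 once then 10 forever.
  δ ≥ 2/10 = 1/5.
Both must hold, so the binding constraint is Hana's: δ ≥ 4/15.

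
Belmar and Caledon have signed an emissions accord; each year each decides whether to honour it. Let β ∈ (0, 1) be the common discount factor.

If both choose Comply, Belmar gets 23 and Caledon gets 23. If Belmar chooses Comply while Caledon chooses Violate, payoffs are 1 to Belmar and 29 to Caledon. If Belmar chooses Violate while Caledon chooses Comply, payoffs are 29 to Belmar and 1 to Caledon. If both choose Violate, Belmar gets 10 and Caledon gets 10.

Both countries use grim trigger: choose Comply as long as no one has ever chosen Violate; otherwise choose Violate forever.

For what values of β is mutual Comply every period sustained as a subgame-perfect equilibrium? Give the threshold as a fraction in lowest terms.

6/19

Cooperation forever yields 23 each period: 23/(1−β).
Deviating yields 29 once, then 10 forever: 29 + 10β/(1−β).
No profitable deviation requires 23/(1−β) ≥ 29 + 10β/(1−β).
Multiplying by (1−β): 23 ≥ 29(1−β) + 10β = 29 − 19β.
So 19β ≥ 6, i.e. β ≥ 6/19.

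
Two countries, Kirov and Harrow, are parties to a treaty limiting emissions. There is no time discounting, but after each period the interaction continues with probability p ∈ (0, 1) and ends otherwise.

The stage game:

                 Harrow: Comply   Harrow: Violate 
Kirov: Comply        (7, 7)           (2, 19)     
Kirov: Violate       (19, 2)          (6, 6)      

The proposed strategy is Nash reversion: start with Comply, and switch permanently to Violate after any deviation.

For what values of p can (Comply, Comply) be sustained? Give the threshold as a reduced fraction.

With no time discounting, the continuation probability p plays the role of the discount factor.
Grim-trigger IC: 7/(1−p) ≥ 19 + 6p/(1−p) ⇒ p ≥ (19−7)/(19−6) = 12/13.

12/13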